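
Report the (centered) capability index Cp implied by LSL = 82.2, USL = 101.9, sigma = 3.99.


Cp = (USL - LSL) / (6 * sigma)
= (101.9 - 82.2) / (6 * 3.99)
= 19.7000 / 23.9400
= 0.8229

0.8229


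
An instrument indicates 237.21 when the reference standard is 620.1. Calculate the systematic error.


Systematic error = measured - true
= 237.21 - 620.1
= -382.8900

-382.8900


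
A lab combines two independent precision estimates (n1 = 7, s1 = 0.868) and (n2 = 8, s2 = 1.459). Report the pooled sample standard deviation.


s_p = sqrt(((n1-1)*s1^2 + (n2-1)*s2^2) / (n1+n2-2))
numerator = (7-1)*0.868^2 + (8-1)*1.459^2 = 4.520544 + 14.900767 = 19.421311
denominator = 7 + 8 - 2 = 13
s_p^2 = 19.421311 / 13 = 1.493947
s_p = sqrt(1.493947) = 1.2223

1.2223


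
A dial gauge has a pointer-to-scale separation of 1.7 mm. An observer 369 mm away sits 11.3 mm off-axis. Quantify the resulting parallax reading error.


error = h * offset / d
= 1.7 * 11.3 / 369
= 0.0521

0.0521


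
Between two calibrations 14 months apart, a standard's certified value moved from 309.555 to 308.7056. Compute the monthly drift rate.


rate = (v2 - v1) / months
= (308.7056 - 309.555) / 14
= -0.8494 / 14
= -0.0607

-0.0607


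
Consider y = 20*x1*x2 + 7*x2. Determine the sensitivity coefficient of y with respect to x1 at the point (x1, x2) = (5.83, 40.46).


y = 20*x1*x2 + 7*x2
dy/dx1 = 20*x2
Evaluate at x2 = 40.46: c1 = 20 * 40.46
c1 = 809.2000

809.2000


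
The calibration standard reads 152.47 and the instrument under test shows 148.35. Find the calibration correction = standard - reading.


Correction = standard - reading
= 152.47 - 148.35
= 4.1200

4.1200


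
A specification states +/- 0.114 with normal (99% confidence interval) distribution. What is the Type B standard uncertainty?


u_B = half_width / 2.576
u_B = 0.114 / 2.576
u_B = 0.0443

0.0443


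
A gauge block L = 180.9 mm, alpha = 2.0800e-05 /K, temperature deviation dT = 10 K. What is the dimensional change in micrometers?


dL = L * alpha * dT
= 180.9 * 2.0800e-05 * 10
= 0.0376272 mm
dL_um = 0.0376272 * 1000 = 37.6272 um

37.6272


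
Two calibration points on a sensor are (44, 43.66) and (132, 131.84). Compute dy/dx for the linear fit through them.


slope = (y2 - y1) / (x2 - x1)
= (131.84 - 43.66) / (132 - 44)
= 88.1800 / 88
= 1.0020

1.0020


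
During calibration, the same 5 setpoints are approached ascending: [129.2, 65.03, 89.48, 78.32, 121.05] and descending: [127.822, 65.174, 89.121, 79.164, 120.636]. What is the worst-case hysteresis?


|129.2 - 127.822| = 1.3780
|65.03 - 65.174| = 0.1440
|89.48 - 89.121| = 0.3590
|78.32 - 79.164| = 0.8440
|121.05 - 120.636| = 0.4140
hysteresis = max(diffs) = 1.3780

1.3780


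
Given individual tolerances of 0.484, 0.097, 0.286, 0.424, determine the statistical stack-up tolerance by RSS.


RSS = sqrt(0.484^2 + 0.097^2 + 0.286^2 + 0.424^2)
= sqrt(0.505237)
= 0.7108

0.7108


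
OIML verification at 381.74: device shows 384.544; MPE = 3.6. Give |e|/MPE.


e = indication - reference = 384.544 - 381.74 = 2.8040
|e| = 2.8040
ratio = |e| / MPE = 2.8040 / 3.6
ratio = 0.7789

0.7789


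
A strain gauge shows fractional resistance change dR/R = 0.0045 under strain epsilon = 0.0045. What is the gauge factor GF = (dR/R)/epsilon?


GF = (dR/R) / epsilon
= 0.0045 / 0.0045
= 1.0000

1.0000


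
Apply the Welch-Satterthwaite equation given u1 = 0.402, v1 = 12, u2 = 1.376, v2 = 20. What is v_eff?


uc = sqrt(u1^2 + u2^2) = sqrt(0.402^2 + 1.376^2) = 1.4335201
v_eff = uc^4 / (u1^4/v1 + u2^4/v2)
= 1.4335201^4 / (0.402^4/12 + 1.376^4/20)
= 4.2229423 / 0.18141995
v_eff = 23.2772

23.2772


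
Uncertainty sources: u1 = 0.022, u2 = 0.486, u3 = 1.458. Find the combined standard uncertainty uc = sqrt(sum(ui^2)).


uc = sqrt(0.022^2 + 0.486^2 + 1.458^2)
uc = sqrt(2.362444)
uc = 1.5370

1.5370


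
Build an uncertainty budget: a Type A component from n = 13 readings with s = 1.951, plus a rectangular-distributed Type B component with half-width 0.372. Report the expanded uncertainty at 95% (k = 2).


u_A = s / sqrt(n) = 1.951 / sqrt(13) = 0.54111004
u_B = half_width / sqrt(3) = 0.372 / sqrt(3) = 0.2147743
uc = sqrt(u_A^2 + u_B^2) = sqrt(0.54111004^2 + 0.2147743^2) = 0.5821753
U = k * uc = 2 * 0.5821753
U = 1.1644

1.1644


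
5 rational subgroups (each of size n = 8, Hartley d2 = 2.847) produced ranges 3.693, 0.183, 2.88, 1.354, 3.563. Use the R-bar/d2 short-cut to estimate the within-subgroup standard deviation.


R_bar = (3.693 + 0.183 + 2.88 + 1.354 + 3.563) / 5
R_bar = 11.673 / 5 = 2.3346
sigma_hat = R_bar / d2 = 2.3346 / 2.847 = 0.8200

0.8200


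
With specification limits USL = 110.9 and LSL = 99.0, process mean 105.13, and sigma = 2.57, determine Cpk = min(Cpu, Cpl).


Cpu = (USL - mean) / (3*sigma) = (110.9 - 105.13) / (3*2.57) = 0.7484
Cpl = (mean - LSL) / (3*sigma) = (105.13 - 99.0) / (3*2.57) = 0.7951
Cpk = min(Cpu, Cpl) = 0.7484

0.7484


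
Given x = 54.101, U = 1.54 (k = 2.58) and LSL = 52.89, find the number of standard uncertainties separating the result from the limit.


u = U / k = 1.54 / 2.58 = 0.59689922
margin = |LSL - x| = |52.89 - 54.101| = 1.211
z = margin / u = 1.211 / 0.59689922
z = 2.0288

2.0288


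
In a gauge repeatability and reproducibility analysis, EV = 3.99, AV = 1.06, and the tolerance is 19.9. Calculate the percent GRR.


GRR = sqrt(EV^2 + AV^2) = sqrt(3.99^2 + 1.06^2) = 4.1284016
%GRR = GRR / tol * 100 = 4.1284016 / 19.9 * 100
%GRR = 20.7457

20.7457


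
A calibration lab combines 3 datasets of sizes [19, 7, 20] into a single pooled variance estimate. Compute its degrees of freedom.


nu = sum_i (n_i - 1)
nu = ((19 - 1) + (7 - 1) + (20 - 1))
nu = 18 + 6 + 19
nu = 43

43


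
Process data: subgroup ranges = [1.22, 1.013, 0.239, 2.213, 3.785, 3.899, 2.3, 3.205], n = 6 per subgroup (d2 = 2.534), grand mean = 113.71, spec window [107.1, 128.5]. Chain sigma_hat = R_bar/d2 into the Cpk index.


R_bar = (1.22 + 1.013 + 0.239 + 2.213 + 3.785 + 3.899 + 2.3 + 3.205) / 8 = 2.23425
sigma = R_bar / d2 = 2.23425 / 2.534 = 0.88170876
Cp = (USL - LSL)/(6*sigma) = (128.5 - 107.1)/(6*0.88170876) = 4.0452
Cpu = (128.5 - 113.71)/(3*0.88170876) = 5.5914
Cpl = (113.71 - 107.1)/(3*0.88170876) = 2.4989
Cpk = min(Cpu, Cpl) = 2.4989

2.4989


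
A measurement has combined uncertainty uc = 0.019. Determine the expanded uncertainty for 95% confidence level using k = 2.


U = k * uc
U = 2 * 0.019
U = 0.0380

0.0380


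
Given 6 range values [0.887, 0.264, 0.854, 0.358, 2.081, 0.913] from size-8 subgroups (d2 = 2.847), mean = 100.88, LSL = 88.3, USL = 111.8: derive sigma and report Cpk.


R_bar = (0.887 + 0.264 + 0.854 + 0.358 + 2.081 + 0.913) / 6 = 0.89283333
sigma = R_bar / d2 = 0.89283333 / 2.847 = 0.31360496
Cp = (USL - LSL)/(6*sigma) = (111.8 - 88.3)/(6*0.31360496) = 12.4892
Cpu = (111.8 - 100.88)/(3*0.31360496) = 11.6070
Cpl = (100.88 - 88.3)/(3*0.31360496) = 13.3714
Cpk = min(Cpu, Cpl) = 11.6070

11.6070


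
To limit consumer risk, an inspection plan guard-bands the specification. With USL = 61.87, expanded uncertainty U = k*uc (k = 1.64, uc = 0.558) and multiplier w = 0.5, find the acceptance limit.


U = k * uc = 1.64 * 0.558 = 0.91512
guard band g = w * U = 0.5 * 0.91512 = 0.45756
AL = USL - g = 61.87 - 0.45756
AL = 61.4124

61.4124


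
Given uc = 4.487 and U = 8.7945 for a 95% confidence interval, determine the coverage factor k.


k = U / uc
k = 8.7945 / 4.487
k = 1.96

1.96


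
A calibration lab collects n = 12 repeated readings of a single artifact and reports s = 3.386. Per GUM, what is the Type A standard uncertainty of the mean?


u_A = s / sqrt(n)
u_A = 3.386 / sqrt(12)
u_A = 3.386 / 3.4641016
u_A = 0.9775

0.9775


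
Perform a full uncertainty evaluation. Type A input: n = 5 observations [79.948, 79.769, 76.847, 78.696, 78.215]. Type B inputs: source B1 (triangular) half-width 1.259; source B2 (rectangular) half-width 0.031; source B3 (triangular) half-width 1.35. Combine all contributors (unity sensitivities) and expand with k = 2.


mean = (79.948 + 79.769 + 76.847 + 78.696 + 78.215) / 5 = 78.695
s = sqrt(sum((x - mean)^2)/(n-1)) = 1.2618429
u_A = s / sqrt(n) = 1.2618429 / sqrt(5) = 0.5643133
u_B1 = 1.259 / sqrt(6) = 0.5139846
u_B2 = 0.031 / sqrt(3) = 0.017897858
u_B3 = 1.35 / sqrt(6) = 0.55113519
uc = sqrt(0.5643133^2 + 0.5139846^2 + 0.017897858^2 + 0.55113519^2) = 0.94164749
U = k * uc = 2 * 0.94164749
U = 1.8833

1.8833


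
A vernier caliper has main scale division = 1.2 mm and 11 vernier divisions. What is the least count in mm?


LC = MSD / n_div
= 1.2 / 11
= 0.1091

0.1091


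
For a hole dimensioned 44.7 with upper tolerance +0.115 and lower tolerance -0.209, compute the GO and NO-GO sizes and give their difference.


GO = nominal - lower_tol (smallest hole = maximum material condition)
GO = 44.7 - 0.209 = 44.491
NO-GO = nominal + upper_tol (largest hole = least material condition)
NO-GO = 44.7 + 0.115 = 44.815
spread = NO-GO - GO = 44.815 - 44.491 = 0.3240

0.3240


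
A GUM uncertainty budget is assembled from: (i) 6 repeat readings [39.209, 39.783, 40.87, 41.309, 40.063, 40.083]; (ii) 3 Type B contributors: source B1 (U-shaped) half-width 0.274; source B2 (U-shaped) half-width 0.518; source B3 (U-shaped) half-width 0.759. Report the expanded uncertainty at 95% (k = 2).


mean = (39.209 + 39.783 + 40.87 + 41.309 + 40.063 + 40.083) / 6 = 40.2195
s = sqrt(sum((x - mean)^2)/(n-1)) = 0.75695806
u_A = s / sqrt(n) = 0.75695806 / sqrt(6) = 0.30902683
u_B1 = 0.274 / sqrt(2) = 0.19374726
u_B2 = 0.518 / sqrt(2) = 0.36628131
u_B3 = 0.759 / sqrt(2) = 0.53669405
uc = sqrt(0.30902683^2 + 0.19374726^2 + 0.36628131^2 + 0.53669405^2) = 0.745143
U = k * uc = 2 * 0.745143
U = 1.4903

1.4903


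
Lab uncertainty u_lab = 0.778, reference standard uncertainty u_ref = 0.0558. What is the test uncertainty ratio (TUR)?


TUR = u_lab / u_ref
= 0.778 / 0.0558
= 13.9427

13.9427


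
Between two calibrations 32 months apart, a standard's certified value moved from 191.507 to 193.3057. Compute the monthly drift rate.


rate = (v2 - v1) / months
= (193.3057 - 191.507) / 32
= 1.7987 / 32
= 0.0562

0.0562


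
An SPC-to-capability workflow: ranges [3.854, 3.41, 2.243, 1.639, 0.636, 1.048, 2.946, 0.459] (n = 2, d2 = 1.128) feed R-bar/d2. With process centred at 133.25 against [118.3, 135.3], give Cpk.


R_bar = (3.854 + 3.41 + 2.243 + 1.639 + 0.636 + 1.048 + 2.946 + 0.459) / 8 = 2.029375
sigma = R_bar / d2 = 2.029375 / 1.128 = 1.7990913
Cp = (USL - LSL)/(6*sigma) = (135.3 - 118.3)/(6*1.7990913) = 1.5749
Cpu = (135.3 - 133.25)/(3*1.7990913) = 0.3798
Cpl = (133.25 - 118.3)/(3*1.7990913) = 2.7699
Cpk = min(Cpu, Cpl) = 0.3798

0.3798


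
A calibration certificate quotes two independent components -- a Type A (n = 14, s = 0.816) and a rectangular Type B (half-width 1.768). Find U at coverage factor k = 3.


u_A = s / sqrt(n) = 0.816 / sqrt(14) = 0.21808517
u_B = half_width / sqrt(3) = 1.768 / sqrt(3) = 1.0207553
uc = sqrt(u_A^2 + u_B^2) = sqrt(0.21808517^2 + 1.0207553^2) = 1.0437924
U = k * uc = 3 * 1.0437924
U = 3.1314

3.1314


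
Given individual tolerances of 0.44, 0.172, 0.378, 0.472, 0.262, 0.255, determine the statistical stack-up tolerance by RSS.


RSS = sqrt(0.44^2 + 0.172^2 + 0.378^2 + 0.472^2 + 0.262^2 + 0.255^2)
= sqrt(0.722521)
= 0.8500

0.8500


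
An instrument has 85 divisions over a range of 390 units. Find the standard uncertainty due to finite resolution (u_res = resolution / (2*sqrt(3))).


resolution = range / divisions
resolution = 390 / 85 = 4.5882353
u_res = resolution / (2*sqrt(3))
u_res = 4.5882353 / 3.4641016
u_res = 1.3245

1.3245


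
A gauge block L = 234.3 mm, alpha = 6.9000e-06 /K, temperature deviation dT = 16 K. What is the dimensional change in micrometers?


dL = L * alpha * dT
= 234.3 * 6.9000e-06 * 16
= 0.0258667 mm
dL_um = 0.0258667 * 1000 = 25.8667 um

25.8667


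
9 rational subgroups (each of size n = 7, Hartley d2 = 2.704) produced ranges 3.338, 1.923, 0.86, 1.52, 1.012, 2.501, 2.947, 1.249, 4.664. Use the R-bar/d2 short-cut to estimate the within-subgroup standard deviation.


R_bar = (3.338 + 1.923 + 0.86 + 1.52 + 1.012 + 2.501 + 2.947 + 1.249 + 4.664) / 9
R_bar = 20.014 / 9 = 2.2237778
sigma_hat = R_bar / d2 = 2.2237778 / 2.704 = 0.8224

0.8224


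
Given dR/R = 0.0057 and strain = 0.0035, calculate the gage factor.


GF = (dR/R) / epsilon
= 0.0057 / 0.0035
= 1.6286

1.6286


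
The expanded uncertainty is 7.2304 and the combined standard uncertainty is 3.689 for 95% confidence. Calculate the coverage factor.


k = U / uc
k = 7.2304 / 3.689
k = 1.96

1.96


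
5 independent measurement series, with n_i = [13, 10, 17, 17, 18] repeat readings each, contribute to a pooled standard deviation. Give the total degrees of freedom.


nu = sum_i (n_i - 1)
nu = ((13 - 1) + (10 - 1) + (17 - 1) + (17 - 1) + (18 - 1))
nu = 12 + 9 + 16 + 16 + 17
nu = 70

70


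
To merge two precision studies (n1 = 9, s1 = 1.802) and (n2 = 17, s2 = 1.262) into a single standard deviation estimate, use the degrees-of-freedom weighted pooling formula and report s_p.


s_p = sqrt(((n1-1)*s1^2 + (n2-1)*s2^2) / (n1+n2-2))
numerator = (9-1)*1.802^2 + (17-1)*1.262^2 = 25.977632 + 25.482304 = 51.459936
denominator = 9 + 17 - 2 = 24
s_p^2 = 51.459936 / 24 = 2.144164
s_p = sqrt(2.144164) = 1.4643

1.4643


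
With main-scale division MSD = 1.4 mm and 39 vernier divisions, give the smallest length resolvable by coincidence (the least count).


LC = MSD / n_div
= 1.4 / 39
= 0.0359

0.0359


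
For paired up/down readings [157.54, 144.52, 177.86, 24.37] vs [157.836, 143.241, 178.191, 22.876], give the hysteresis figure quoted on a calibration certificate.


|157.54 - 157.836| = 0.2960
|144.52 - 143.241| = 1.2790
|177.86 - 178.191| = 0.3310
|24.37 - 22.876| = 1.4940
hysteresis = max(diffs) = 1.4940

1.4940


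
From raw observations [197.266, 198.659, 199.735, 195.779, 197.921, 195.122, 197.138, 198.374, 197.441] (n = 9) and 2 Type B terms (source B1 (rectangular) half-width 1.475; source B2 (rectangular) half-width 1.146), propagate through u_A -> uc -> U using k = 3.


mean = (197.266 + 198.659 + 199.735 + 195.779 + 197.921 + 195.122 + 197.138 + 198.374 + 197.441) / 9 = 197.4927778
s = sqrt(sum((x - mean)^2)/(n-1)) = 1.4179721
u_A = s / sqrt(n) = 1.4179721 / sqrt(9) = 0.47265737
u_B1 = 1.475 / sqrt(3) = 0.85159165
u_B2 = 1.146 / sqrt(3) = 0.66164341
uc = sqrt(0.47265737^2 + 0.85159165^2 + 0.66164341^2) = 1.1774487
U = k * uc = 3 * 1.1774487
U = 3.5323

3.5323


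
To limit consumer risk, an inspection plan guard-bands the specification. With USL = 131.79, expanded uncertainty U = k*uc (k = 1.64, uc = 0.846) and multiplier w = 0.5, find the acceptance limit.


U = k * uc = 1.64 * 0.846 = 1.38744
guard band g = w * U = 0.5 * 1.38744 = 0.69372
AL = USL - g = 131.79 - 0.69372
AL = 131.0963

131.0963


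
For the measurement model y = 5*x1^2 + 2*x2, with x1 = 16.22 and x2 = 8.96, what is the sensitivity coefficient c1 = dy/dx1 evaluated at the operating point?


y = 5*x1^2 + 2*x2
dy/dx1 = 2*5*x1
Evaluate at x1 = 16.22: c1 = 10 * 16.22
c1 = 162.2000

162.2000


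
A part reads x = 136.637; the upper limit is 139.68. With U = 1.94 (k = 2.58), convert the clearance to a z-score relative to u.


u = U / k = 1.94 / 2.58 = 0.75193798
margin = |USL - x| = |139.68 - 136.637| = 3.043
z = margin / u = 3.043 / 0.75193798
z = 4.0469

4.0469


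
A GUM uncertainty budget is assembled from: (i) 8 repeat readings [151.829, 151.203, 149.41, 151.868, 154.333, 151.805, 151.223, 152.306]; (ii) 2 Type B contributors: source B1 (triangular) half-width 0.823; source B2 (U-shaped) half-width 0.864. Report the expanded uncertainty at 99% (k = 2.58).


mean = (151.829 + 151.203 + 149.41 + 151.868 + 154.333 + 151.805 + 151.223 + 152.306) / 8 = 151.747125
s = sqrt(sum((x - mean)^2)/(n-1)) = 1.3657383
u_A = s / sqrt(n) = 1.3657383 / sqrt(8) = 0.48286141
u_B1 = 0.823 / sqrt(6) = 0.33598834
u_B2 = 0.864 / sqrt(2) = 0.61094026
uc = sqrt(0.48286141^2 + 0.33598834^2 + 0.61094026^2) = 0.84811043
U = k * uc = 2.58 * 0.84811043
U = 2.1881

2.1881


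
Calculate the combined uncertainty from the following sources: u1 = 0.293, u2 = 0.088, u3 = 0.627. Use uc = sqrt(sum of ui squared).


uc = sqrt(0.293^2 + 0.088^2 + 0.627^2)
uc = sqrt(0.486722)
uc = 0.6977

0.6977


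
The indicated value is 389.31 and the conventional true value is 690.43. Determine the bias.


Systematic error = measured - true
= 389.31 - 690.43
= -301.1200

-301.1200


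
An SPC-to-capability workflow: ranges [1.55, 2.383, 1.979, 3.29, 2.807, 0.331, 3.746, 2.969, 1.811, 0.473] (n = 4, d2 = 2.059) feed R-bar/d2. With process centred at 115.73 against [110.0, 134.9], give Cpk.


R_bar = (1.55 + 2.383 + 1.979 + 3.29 + 2.807 + 0.331 + 3.746 + 2.969 + 1.811 + 0.473) / 10 = 2.1339
sigma = R_bar / d2 = 2.1339 / 2.059 = 1.0363769
Cp = (USL - LSL)/(6*sigma) = (134.9 - 110.0)/(6*1.0363769) = 4.0043
Cpu = (134.9 - 115.73)/(3*1.0363769) = 6.1657
Cpl = (115.73 - 110.0)/(3*1.0363769) = 1.8430
Cpk = min(Cpu, Cpl) = 1.8430

1.8430


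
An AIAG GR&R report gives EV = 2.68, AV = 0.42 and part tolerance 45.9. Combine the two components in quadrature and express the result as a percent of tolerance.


GRR = sqrt(EV^2 + AV^2) = sqrt(2.68^2 + 0.42^2) = 2.7127108
%GRR = GRR / tol * 100 = 2.7127108 / 45.9 * 100
%GRR = 5.9100

5.9100


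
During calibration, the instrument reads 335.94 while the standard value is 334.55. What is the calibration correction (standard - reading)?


Correction = standard - reading
= 334.55 - 335.94
= -1.3900

-1.3900


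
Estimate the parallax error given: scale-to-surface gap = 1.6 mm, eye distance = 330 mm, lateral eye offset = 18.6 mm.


error = h * offset / d
= 1.6 * 18.6 / 330
= 0.0902

0.0902


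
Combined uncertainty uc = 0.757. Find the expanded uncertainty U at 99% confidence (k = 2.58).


U = k * uc
U = 2.58 * 0.757
U = 1.9531

1.9531


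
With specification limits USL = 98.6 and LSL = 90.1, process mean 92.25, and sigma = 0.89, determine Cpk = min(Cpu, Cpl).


Cpu = (USL - mean) / (3*sigma) = (98.6 - 92.25) / (3*0.89) = 2.3783
Cpl = (mean - LSL) / (3*sigma) = (92.25 - 90.1) / (3*0.89) = 0.8052
Cpk = min(Cpu, Cpl) = 0.8052

0.8052


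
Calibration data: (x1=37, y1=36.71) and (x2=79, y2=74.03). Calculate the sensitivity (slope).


slope = (y2 - y1) / (x2 - x1)
= (74.03 - 36.71) / (79 - 37)
= 37.3200 / 42
= 0.8886

0.8886


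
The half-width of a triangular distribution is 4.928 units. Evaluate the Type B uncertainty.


u_B = half_width / sqrt(6)
u_B = 4.928 / 2.4494897
u_B = 2.0118

2.0118


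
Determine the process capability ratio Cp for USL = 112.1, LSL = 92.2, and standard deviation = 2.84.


Cp = (USL - LSL) / (6 * sigma)
= (112.1 - 92.2) / (6 * 2.84)
= 19.9000 / 17.0400
= 1.1678

1.1678


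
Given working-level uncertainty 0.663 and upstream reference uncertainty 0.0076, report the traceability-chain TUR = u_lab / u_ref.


TUR = u_lab / u_ref
= 0.663 / 0.0076
= 87.2368

87.2368


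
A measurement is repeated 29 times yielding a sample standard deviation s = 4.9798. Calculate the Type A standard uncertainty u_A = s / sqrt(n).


u_A = s / sqrt(n)
u_A = 4.9798 / sqrt(29)
u_A = 4.9798 / 5.3851648
u_A = 0.9247

0.9247


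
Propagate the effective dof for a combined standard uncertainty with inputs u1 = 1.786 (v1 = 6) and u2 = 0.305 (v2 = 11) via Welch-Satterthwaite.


uc = sqrt(u1^2 + u2^2) = sqrt(1.786^2 + 0.305^2) = 1.8118557
v_eff = uc^4 / (u1^4/v1 + u2^4/v2)
= 1.8118557^4 / (1.786^4/6 + 0.305^4/11)
= 10.776914 / 1.6965864
v_eff = 6.3521

6.3521


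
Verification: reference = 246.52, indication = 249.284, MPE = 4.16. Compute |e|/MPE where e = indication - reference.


e = indication - reference = 249.284 - 246.52 = 2.7640
|e| = 2.7640
ratio = |e| / MPE = 2.7640 / 4.16
ratio = 0.6644

0.6644


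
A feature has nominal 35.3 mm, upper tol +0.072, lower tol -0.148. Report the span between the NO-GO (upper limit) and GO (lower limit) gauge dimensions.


GO = nominal - lower_tol (smallest hole = maximum material condition)
GO = 35.3 - 0.148 = 35.152
NO-GO = nominal + upper_tol (largest hole = least material condition)
NO-GO = 35.3 + 0.072 = 35.372
spread = NO-GO - GO = 35.372 - 35.152 = 0.2200

0.2200


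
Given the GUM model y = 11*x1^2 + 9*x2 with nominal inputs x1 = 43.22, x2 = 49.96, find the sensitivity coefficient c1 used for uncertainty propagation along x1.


y = 11*x1^2 + 9*x2
dy/dx1 = 2*11*x1
Evaluate at x1 = 43.22: c1 = 22 * 43.22
c1 = 950.8400

950.8400


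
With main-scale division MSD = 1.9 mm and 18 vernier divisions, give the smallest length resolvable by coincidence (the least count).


LC = MSD / n_div
= 1.9 / 18
= 0.1056

0.1056


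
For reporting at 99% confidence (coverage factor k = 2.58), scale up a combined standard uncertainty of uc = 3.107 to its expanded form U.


U = k * uc
U = 2.58 * 3.107
U = 8.0161

8.0161


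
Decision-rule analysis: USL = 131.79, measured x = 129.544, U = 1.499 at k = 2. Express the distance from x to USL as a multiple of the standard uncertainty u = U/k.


u = U / k = 1.499 / 2 = 0.7495
margin = |USL - x| = |131.79 - 129.544| = 2.246
z = margin / u = 2.246 / 0.7495
z = 2.9967

2.9967


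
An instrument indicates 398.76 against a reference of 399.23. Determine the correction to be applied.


Correction = standard - reading
= 399.23 - 398.76
= 0.4700

0.4700


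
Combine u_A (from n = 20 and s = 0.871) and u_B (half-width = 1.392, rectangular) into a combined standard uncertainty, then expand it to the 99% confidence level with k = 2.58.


u_A = s / sqrt(n) = 0.871 / sqrt(20) = 0.19476152
u_B = half_width / sqrt(3) = 1.392 / sqrt(3) = 0.80367157
uc = sqrt(u_A^2 + u_B^2) = sqrt(0.19476152^2 + 0.80367157^2) = 0.82693412
U = k * uc = 2.58 * 0.82693412
U = 2.1335

2.1335


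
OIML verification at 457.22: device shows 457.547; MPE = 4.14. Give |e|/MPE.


e = indication - reference = 457.547 - 457.22 = 0.3270
|e| = 0.3270
ratio = |e| / MPE = 0.3270 / 4.14
ratio = 0.0790

0.0790


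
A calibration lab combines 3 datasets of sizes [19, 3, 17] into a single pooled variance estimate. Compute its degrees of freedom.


nu = sum_i (n_i - 1)
nu = ((19 - 1) + (3 - 1) + (17 - 1))
nu = 18 + 2 + 16
nu = 36

36


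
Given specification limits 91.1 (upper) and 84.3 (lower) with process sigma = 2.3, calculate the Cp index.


Cp = (USL - LSL) / (6 * sigma)
= (91.1 - 84.3) / (6 * 2.3)
= 6.8000 / 13.8000
= 0.4928

0.4928


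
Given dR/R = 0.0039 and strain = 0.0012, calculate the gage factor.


GF = (dR/R) / epsilon
= 0.0039 / 0.0012
= 3.2500

3.2500


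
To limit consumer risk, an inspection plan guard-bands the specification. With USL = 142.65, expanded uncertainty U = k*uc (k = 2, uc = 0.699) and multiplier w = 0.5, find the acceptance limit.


U = k * uc = 2 * 0.699 = 1.398
guard band g = w * U = 0.5 * 1.398 = 0.699
AL = USL - g = 142.65 - 0.699
AL = 141.9510

141.9510


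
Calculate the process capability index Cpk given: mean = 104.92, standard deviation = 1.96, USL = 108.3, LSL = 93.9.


Cpu = (USL - mean) / (3*sigma) = (108.3 - 104.92) / (3*1.96) = 0.5748
Cpl = (mean - LSL) / (3*sigma) = (104.92 - 93.9) / (3*1.96) = 1.8741
Cpk = min(Cpu, Cpl) = 0.5748

0.5748


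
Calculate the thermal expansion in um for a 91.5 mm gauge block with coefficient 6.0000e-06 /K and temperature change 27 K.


dL = L * alpha * dT
= 91.5 * 6.0000e-06 * 27
= 0.0148230 mm
dL_um = 0.0148230 * 1000 = 14.8230 um

14.8230


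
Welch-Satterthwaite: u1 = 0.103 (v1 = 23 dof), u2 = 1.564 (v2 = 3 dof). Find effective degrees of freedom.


uc = sqrt(u1^2 + u2^2) = sqrt(0.103^2 + 1.564^2) = 1.567388
v_eff = uc^4 / (u1^4/v1 + u2^4/v2)
= 1.567388^4 / (0.103^4/23 + 1.564^4/3)
= 6.0354002 / 1.9944668
v_eff = 3.0261

3.0261


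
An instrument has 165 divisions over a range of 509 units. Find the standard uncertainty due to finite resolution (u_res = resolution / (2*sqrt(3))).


resolution = range / divisions
resolution = 509 / 165 = 3.0848485
u_res = resolution / (2*sqrt(3))
u_res = 3.0848485 / 3.4641016
u_res = 0.8905

0.8905


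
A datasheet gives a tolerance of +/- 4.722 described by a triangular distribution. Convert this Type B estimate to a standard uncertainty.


u_B = half_width / sqrt(6)
u_B = 4.722 / 2.4494897
u_B = 1.9277

1.9277


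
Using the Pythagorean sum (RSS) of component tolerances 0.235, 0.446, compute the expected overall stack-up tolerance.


RSS = sqrt(0.235^2 + 0.446^2)
= sqrt(0.254141)
= 0.5041

0.5041


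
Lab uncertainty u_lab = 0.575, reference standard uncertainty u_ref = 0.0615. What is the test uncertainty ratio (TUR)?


TUR = u_lab / u_ref
= 0.575 / 0.0615
= 9.3496

9.3496


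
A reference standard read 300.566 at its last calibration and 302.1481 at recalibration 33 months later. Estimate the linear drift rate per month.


rate = (v2 - v1) / months
= (302.1481 - 300.566) / 33
= 1.5821 / 33
= 0.0479

0.0479


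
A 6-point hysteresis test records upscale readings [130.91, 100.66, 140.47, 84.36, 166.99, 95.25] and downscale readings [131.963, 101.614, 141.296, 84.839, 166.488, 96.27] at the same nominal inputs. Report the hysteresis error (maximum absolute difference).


|130.91 - 131.963| = 1.0530
|100.66 - 101.614| = 0.9540
|140.47 - 141.296| = 0.8260
|84.36 - 84.839| = 0.4790
|166.99 - 166.488| = 0.5020
|95.25 - 96.27| = 1.0200
hysteresis = max(diffs) = 1.0530

1.0530


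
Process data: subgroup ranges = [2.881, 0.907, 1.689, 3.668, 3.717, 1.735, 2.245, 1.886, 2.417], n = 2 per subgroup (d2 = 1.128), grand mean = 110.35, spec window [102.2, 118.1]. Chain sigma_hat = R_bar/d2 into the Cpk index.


R_bar = (2.881 + 0.907 + 1.689 + 3.668 + 3.717 + 1.735 + 2.245 + 1.886 + 2.417) / 9 = 2.3494444
sigma = R_bar / d2 = 2.3494444 / 1.128 = 2.0828408
Cp = (USL - LSL)/(6*sigma) = (118.1 - 102.2)/(6*2.0828408) = 1.2723
Cpu = (118.1 - 110.35)/(3*2.0828408) = 1.2403
Cpl = (110.35 - 102.2)/(3*2.0828408) = 1.3043
Cpk = min(Cpu, Cpl) = 1.2403

1.2403


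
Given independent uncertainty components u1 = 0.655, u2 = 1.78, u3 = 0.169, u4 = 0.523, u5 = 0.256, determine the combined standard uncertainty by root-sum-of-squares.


uc = sqrt(0.655^2 + 1.78^2 + 0.169^2 + 0.523^2 + 0.256^2)
uc = sqrt(3.965051)
uc = 1.9912

1.9912


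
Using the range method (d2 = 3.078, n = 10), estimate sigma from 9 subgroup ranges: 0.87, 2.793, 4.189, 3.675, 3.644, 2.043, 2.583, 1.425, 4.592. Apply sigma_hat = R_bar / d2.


R_bar = (0.87 + 2.793 + 4.189 + 3.675 + 3.644 + 2.043 + 2.583 + 1.425 + 4.592) / 9
R_bar = 25.814 / 9 = 2.8682222
sigma_hat = R_bar / d2 = 2.8682222 / 3.078 = 0.9318

0.9318


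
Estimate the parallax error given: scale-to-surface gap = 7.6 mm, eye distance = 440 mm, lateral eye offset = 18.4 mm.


error = h * offset / d
= 7.6 * 18.4 / 440
= 0.3178

0.3178


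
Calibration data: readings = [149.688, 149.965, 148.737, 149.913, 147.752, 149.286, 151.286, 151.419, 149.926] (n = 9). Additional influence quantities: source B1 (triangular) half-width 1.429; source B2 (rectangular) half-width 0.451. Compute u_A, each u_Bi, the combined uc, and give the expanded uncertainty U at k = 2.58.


mean = (149.688 + 149.965 + 148.737 + 149.913 + 147.752 + 149.286 + 151.286 + 151.419 + 149.926) / 9 = 149.7746667
s = sqrt(sum((x - mean)^2)/(n-1)) = 1.1445777
u_A = s / sqrt(n) = 1.1445777 / sqrt(9) = 0.3815259
u_B1 = 1.429 / sqrt(6) = 0.58338681
u_B2 = 0.451 / sqrt(3) = 0.26038497
uc = sqrt(0.3815259^2 + 0.58338681^2 + 0.26038497^2) = 0.7441119
U = k * uc = 2.58 * 0.7441119
U = 1.9198

1.9198


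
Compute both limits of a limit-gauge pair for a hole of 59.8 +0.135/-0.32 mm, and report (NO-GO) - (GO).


GO = nominal - lower_tol (smallest hole = maximum material condition)
GO = 59.8 - 0.32 = 59.48
NO-GO = nominal + upper_tol (largest hole = least material condition)
NO-GO = 59.8 + 0.135 = 59.935
spread = NO-GO - GO = 59.935 - 59.48 = 0.4550

0.4550


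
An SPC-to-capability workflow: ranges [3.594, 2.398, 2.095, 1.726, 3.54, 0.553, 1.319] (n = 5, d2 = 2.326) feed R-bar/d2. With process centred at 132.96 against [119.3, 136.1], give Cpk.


R_bar = (3.594 + 2.398 + 2.095 + 1.726 + 3.54 + 0.553 + 1.319) / 7 = 2.175
sigma = R_bar / d2 = 2.175 / 2.326 = 0.93508169
Cp = (USL - LSL)/(6*sigma) = (136.1 - 119.3)/(6*0.93508169) = 2.9944
Cpu = (136.1 - 132.96)/(3*0.93508169) = 1.1193
Cpl = (132.96 - 119.3)/(3*0.93508169) = 4.8694
Cpk = min(Cpu, Cpl) = 1.1193

1.1193


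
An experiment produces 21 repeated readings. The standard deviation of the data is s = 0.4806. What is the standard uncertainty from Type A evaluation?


u_A = s / sqrt(n)
u_A = 0.4806 / sqrt(21)
u_A = 0.4806 / 4.5825757
u_A = 0.1049

0.1049


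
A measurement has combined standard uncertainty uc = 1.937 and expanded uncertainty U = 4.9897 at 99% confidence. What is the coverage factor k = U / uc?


k = U / uc
k = 4.9897 / 1.937
k = 2.576

2.576


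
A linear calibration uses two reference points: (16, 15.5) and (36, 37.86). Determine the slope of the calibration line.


slope = (y2 - y1) / (x2 - x1)
= (37.86 - 15.5) / (36 - 16)
= 22.3600 / 20
= 1.1180

1.1180


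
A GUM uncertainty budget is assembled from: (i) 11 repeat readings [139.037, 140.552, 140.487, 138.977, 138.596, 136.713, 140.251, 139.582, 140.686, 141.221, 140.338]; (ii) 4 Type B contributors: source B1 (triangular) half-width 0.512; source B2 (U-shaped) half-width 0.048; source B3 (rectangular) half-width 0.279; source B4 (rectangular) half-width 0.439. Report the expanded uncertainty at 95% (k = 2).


mean = (139.037 + 140.552 + 140.487 + 138.977 + 138.596 + 136.713 + 140.251 + 139.582 + 140.686 + 141.221 + 140.338) / 11 = 139.6763636
s = sqrt(sum((x - mean)^2)/(n-1)) = 1.2826775
u_A = s / sqrt(n) = 1.2826775 / sqrt(11) = 0.38674182
u_B1 = 0.512 / sqrt(6) = 0.20902312
u_B2 = 0.048 / sqrt(2) = 0.033941125
u_B3 = 0.279 / sqrt(3) = 0.16108073
u_B4 = 0.439 / sqrt(3) = 0.25345677
uc = sqrt(0.38674182^2 + 0.20902312^2 + 0.033941125^2 + 0.16108073^2 + 0.25345677^2) = 0.53347843
U = k * uc = 2 * 0.53347843
U = 1.0670

1.0670


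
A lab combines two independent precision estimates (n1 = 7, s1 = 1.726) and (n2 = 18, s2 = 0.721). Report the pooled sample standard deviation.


s_p = sqrt(((n1-1)*s1^2 + (n2-1)*s2^2) / (n1+n2-2))
numerator = (7-1)*1.726^2 + (18-1)*0.721^2 = 17.874456 + 8.837297 = 26.711753
denominator = 7 + 18 - 2 = 23
s_p^2 = 26.711753 / 23 = 1.1613806
s_p = sqrt(1.1613806) = 1.0777

1.0777


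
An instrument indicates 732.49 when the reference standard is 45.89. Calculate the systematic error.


Systematic error = measured - true
= 732.49 - 45.89
= 686.6000

686.6000


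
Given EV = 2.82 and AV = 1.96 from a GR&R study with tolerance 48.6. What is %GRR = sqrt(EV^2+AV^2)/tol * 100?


GRR = sqrt(EV^2 + AV^2) = sqrt(2.82^2 + 1.96^2) = 3.4342394
%GRR = GRR / tol * 100 = 3.4342394 / 48.6 * 100
%GRR = 7.0663

7.0663


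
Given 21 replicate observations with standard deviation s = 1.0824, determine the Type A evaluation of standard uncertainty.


u_A = s / sqrt(n)
u_A = 1.0824 / sqrt(21)
u_A = 1.0824 / 4.5825757
u_A = 0.2362

0.2362


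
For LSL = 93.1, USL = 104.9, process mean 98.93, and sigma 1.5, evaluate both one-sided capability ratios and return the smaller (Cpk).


Cpu = (USL - mean) / (3*sigma) = (104.9 - 98.93) / (3*1.5) = 1.3267
Cpl = (mean - LSL) / (3*sigma) = (98.93 - 93.1) / (3*1.5) = 1.2956
Cpk = min(Cpu, Cpl) = 1.2956

1.2956


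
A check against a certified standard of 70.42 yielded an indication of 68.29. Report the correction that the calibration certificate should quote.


Correction = standard - reading
= 70.42 - 68.29
= 2.1300

2.1300


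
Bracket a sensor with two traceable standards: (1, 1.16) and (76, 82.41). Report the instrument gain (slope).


slope = (y2 - y1) / (x2 - x1)
= (82.41 - 1.16) / (76 - 1)
= 81.2500 / 75
= 1.0833

1.0833


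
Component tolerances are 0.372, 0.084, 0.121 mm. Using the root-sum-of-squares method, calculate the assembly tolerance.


RSS = sqrt(0.372^2 + 0.084^2 + 0.121^2)
= sqrt(0.160081)
= 0.4001

0.4001


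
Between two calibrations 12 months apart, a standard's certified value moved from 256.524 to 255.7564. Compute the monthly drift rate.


rate = (v2 - v1) / months
= (255.7564 - 256.524) / 12
= -0.7676 / 12
= -0.0640

-0.0640


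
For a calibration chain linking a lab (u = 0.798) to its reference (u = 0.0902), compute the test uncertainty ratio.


TUR = u_lab / u_ref
= 0.798 / 0.0902
= 8.8470

8.8470


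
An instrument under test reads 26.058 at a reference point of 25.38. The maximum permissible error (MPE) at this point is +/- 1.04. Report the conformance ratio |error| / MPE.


e = indication - reference = 26.058 - 25.38 = 0.6780
|e| = 0.6780
ratio = |e| / MPE = 0.6780 / 1.04
ratio = 0.6519

0.6519


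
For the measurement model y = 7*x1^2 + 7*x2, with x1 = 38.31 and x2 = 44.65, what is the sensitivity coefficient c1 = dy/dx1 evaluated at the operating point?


y = 7*x1^2 + 7*x2
dy/dx1 = 2*7*x1
Evaluate at x1 = 38.31: c1 = 14 * 38.31
c1 = 536.3400

536.3400


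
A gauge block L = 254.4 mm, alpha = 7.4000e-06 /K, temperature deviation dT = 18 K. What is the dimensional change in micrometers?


dL = L * alpha * dT
= 254.4 * 7.4000e-06 * 18
= 0.0338861 mm
dL_um = 0.0338861 * 1000 = 33.8861 um

33.8861


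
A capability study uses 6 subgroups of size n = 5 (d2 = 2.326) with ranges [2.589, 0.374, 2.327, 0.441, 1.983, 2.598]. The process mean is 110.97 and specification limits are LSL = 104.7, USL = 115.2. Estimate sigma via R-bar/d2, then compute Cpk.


R_bar = (2.589 + 0.374 + 2.327 + 0.441 + 1.983 + 2.598) / 6 = 1.7186667
sigma = R_bar / d2 = 1.7186667 / 2.326 = 0.73889368
Cp = (USL - LSL)/(6*sigma) = (115.2 - 104.7)/(6*0.73889368) = 2.3684
Cpu = (115.2 - 110.97)/(3*0.73889368) = 1.9083
Cpl = (110.97 - 104.7)/(3*0.73889368) = 2.8286
Cpk = min(Cpu, Cpl) = 1.9083

1.9083


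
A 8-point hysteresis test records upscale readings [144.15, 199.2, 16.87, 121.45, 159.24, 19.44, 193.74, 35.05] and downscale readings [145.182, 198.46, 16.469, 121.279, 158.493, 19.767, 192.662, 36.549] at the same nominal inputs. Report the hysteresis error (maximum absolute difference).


|144.15 - 145.182| = 1.0320
|199.2 - 198.46| = 0.7400
|16.87 - 16.469| = 0.4010
|121.45 - 121.279| = 0.1710
|159.24 - 158.493| = 0.7470
|19.44 - 19.767| = 0.3270
|193.74 - 192.662| = 1.0780
|35.05 - 36.549| = 1.4990
hysteresis = max(diffs) = 1.4990

1.4990


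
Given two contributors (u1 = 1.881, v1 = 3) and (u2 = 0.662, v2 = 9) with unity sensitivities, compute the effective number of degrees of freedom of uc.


uc = sqrt(u1^2 + u2^2) = sqrt(1.881^2 + 0.662^2) = 1.9940925
v_eff = uc^4 / (u1^4/v1 + u2^4/v2)
= 1.9940925^4 / (1.881^4/3 + 0.662^4/9)
= 15.811796 / 4.1942008
v_eff = 3.7699

3.7699


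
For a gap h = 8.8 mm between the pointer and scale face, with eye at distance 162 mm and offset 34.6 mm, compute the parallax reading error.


error = h * offset / d
= 8.8 * 34.6 / 162
= 1.8795

1.8795


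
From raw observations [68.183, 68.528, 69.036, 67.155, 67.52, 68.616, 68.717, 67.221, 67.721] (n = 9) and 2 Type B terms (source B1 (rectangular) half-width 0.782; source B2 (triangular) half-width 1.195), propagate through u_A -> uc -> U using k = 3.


mean = (68.183 + 68.528 + 69.036 + 67.155 + 67.52 + 68.616 + 68.717 + 67.221 + 67.721) / 9 = 68.07744444
s = sqrt(sum((x - mean)^2)/(n-1)) = 0.69410394
u_A = s / sqrt(n) = 0.69410394 / sqrt(9) = 0.23136798
u_B1 = 0.782 / sqrt(3) = 0.45148791
u_B2 = 1.195 / sqrt(6) = 0.48785671
uc = sqrt(0.23136798^2 + 0.45148791^2 + 0.48785671^2) = 0.70382998
U = k * uc = 3 * 0.70382998
U = 2.1115

2.1115


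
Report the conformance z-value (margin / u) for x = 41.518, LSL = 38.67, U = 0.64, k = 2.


u = U / k = 0.64 / 2 = 0.32
margin = |LSL - x| = |38.67 - 41.518| = 2.848
z = margin / u = 2.848 / 0.32
z = 8.9000

8.9000


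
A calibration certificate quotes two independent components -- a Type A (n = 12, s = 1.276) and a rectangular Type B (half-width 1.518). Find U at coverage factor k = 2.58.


u_A = s / sqrt(n) = 1.276 / sqrt(12) = 0.36834947
u_B = half_width / sqrt(3) = 1.518 / sqrt(3) = 0.87641771
uc = sqrt(u_A^2 + u_B^2) = sqrt(0.36834947^2 + 0.87641771^2) = 0.95067835
U = k * uc = 2.58 * 0.95067835
U = 2.4528

2.4528


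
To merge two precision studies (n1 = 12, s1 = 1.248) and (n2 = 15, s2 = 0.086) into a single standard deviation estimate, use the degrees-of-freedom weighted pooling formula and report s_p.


s_p = sqrt(((n1-1)*s1^2 + (n2-1)*s2^2) / (n1+n2-2))
numerator = (12-1)*1.248^2 + (15-1)*0.086^2 = 17.132544 + 0.103544 = 17.236088
denominator = 12 + 15 - 2 = 25
s_p^2 = 17.236088 / 25 = 0.68944352
s_p = sqrt(0.68944352) = 0.8303

0.8303


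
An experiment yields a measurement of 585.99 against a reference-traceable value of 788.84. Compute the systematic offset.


Systematic error = measured - true
= 585.99 - 788.84
= -202.8500

-202.8500


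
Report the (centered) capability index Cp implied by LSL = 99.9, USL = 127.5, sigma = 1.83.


Cp = (USL - LSL) / (6 * sigma)
= (127.5 - 99.9) / (6 * 1.83)
= 27.6000 / 10.9800
= 2.5137

2.5137


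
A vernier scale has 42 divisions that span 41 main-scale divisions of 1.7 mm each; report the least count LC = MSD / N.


LC = MSD / n_div
= 1.7 / 42
= 0.0405

0.0405


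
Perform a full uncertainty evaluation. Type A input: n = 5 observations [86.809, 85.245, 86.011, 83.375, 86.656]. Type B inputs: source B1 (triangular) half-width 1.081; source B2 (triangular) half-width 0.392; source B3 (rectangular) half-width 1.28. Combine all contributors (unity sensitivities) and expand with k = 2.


mean = (86.809 + 85.245 + 86.011 + 83.375 + 86.656) / 5 = 85.6192
s = sqrt(sum((x - mean)^2)/(n-1)) = 1.3982618
u_A = s / sqrt(n) = 1.3982618 / sqrt(5) = 0.62532169
u_B1 = 1.081 / sqrt(6) = 0.4413164
u_B2 = 0.392 / sqrt(6) = 0.16003333
u_B3 = 1.28 / sqrt(3) = 0.73900834
uc = sqrt(0.62532169^2 + 0.4413164^2 + 0.16003333^2 + 0.73900834^2) = 1.0758863
U = k * uc = 2 * 1.0758863
U = 2.1518

2.1518


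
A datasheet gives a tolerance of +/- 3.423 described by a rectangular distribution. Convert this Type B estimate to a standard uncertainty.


u_B = half_width / sqrt(3)
u_B = 3.423 / 1.7320508
u_B = 1.9763

1.9763


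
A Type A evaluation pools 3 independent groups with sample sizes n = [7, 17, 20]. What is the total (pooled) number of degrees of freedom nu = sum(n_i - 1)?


nu = sum_i (n_i - 1)
nu = ((7 - 1) + (17 - 1) + (20 - 1))
nu = 6 + 16 + 19
nu = 41

41


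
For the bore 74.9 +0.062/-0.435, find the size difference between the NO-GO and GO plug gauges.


GO = nominal - lower_tol (smallest hole = maximum material condition)
GO = 74.9 - 0.435 = 74.465
NO-GO = nominal + upper_tol (largest hole = least material condition)
NO-GO = 74.9 + 0.062 = 74.962
spread = NO-GO - GO = 74.962 - 74.465 = 0.4970

0.4970


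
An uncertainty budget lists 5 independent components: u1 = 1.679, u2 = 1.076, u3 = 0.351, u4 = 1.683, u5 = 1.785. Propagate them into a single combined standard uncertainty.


uc = sqrt(1.679^2 + 1.076^2 + 0.351^2 + 1.683^2 + 1.785^2)
uc = sqrt(10.118732)
uc = 3.1810

3.1810


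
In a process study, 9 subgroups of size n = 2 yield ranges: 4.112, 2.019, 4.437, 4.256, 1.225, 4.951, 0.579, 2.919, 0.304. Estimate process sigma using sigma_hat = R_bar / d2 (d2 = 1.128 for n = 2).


R_bar = (4.112 + 2.019 + 4.437 + 4.256 + 1.225 + 4.951 + 0.579 + 2.919 + 0.304) / 9
R_bar = 24.802 / 9 = 2.7557778
sigma_hat = R_bar / d2 = 2.7557778 / 1.128 = 2.4431

2.4431


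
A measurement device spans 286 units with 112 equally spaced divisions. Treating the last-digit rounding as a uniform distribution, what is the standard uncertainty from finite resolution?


resolution = range / divisions
resolution = 286 / 112 = 2.5535714
u_res = resolution / (2*sqrt(3))
u_res = 2.5535714 / 3.4641016
u_res = 0.7372

0.7372
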